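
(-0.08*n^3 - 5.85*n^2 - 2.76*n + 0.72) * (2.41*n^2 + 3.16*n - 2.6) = -0.1928*n^5 - 14.3513*n^4 - 24.9296*n^3 + 8.2236*n^2 + 9.4512*n - 1.872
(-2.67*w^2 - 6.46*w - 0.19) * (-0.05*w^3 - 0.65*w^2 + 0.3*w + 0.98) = 0.1335*w^5 + 2.0585*w^4 + 3.4075*w^3 - 4.4311*w^2 - 6.3878*w - 0.1862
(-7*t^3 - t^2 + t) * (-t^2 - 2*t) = 7*t^5 + 15*t^4 + t^3 - 2*t^2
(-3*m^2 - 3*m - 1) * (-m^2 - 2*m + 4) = 3*m^4 + 9*m^3 - 5*m^2 - 10*m - 4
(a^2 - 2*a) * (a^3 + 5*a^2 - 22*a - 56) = a^5 + 3*a^4 - 32*a^3 - 12*a^2 + 112*a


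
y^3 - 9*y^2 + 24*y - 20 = (y - 5)*(y - 2)^2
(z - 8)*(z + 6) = z^2 - 2*z - 48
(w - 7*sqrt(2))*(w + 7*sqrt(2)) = w^2 - 98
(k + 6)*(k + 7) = k^2 + 13*k + 42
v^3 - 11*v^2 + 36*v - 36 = (v - 6)*(v - 3)*(v - 2)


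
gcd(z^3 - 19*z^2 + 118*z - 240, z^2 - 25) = z - 5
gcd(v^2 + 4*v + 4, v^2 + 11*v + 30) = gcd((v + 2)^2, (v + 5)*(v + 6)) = 1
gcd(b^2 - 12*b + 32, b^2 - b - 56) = b - 8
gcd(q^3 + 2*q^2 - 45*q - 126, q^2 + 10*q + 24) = q + 6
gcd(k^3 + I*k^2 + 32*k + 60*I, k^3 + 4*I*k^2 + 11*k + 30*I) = k^2 + 7*I*k - 10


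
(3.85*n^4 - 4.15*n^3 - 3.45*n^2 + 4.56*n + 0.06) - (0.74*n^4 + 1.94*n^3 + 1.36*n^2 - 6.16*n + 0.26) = 3.11*n^4 - 6.09*n^3 - 4.81*n^2 + 10.72*n - 0.2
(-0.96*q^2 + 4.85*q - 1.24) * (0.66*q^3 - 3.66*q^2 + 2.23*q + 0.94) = -0.6336*q^5 + 6.7146*q^4 - 20.7102*q^3 + 14.4515*q^2 + 1.7938*q - 1.1656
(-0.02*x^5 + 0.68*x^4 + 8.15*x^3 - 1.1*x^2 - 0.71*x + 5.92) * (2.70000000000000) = -0.054*x^5 + 1.836*x^4 + 22.005*x^3 - 2.97*x^2 - 1.917*x + 15.984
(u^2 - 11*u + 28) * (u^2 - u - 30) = u^4 - 12*u^3 + 9*u^2 + 302*u - 840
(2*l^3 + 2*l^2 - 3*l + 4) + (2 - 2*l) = 2*l^3 + 2*l^2 - 5*l + 6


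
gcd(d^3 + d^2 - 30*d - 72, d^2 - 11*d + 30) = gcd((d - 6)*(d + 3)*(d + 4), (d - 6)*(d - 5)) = d - 6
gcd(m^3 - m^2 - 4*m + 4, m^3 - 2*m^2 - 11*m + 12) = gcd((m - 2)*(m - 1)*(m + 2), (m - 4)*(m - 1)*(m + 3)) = m - 1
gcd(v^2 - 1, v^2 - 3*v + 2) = v - 1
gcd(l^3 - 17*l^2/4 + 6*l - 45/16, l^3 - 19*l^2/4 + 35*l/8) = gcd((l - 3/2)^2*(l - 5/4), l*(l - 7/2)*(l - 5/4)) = l - 5/4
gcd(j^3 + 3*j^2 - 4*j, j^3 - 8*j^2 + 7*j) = j^2 - j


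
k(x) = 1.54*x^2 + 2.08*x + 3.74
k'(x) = 3.08*x + 2.08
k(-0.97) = 3.17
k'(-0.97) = -0.91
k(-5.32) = 36.26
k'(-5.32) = -14.31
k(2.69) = 20.48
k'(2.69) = 10.37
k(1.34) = 9.29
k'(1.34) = 6.21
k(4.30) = 41.16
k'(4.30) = 15.32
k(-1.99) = 5.70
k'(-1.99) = -4.05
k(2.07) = 14.64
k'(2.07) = 8.46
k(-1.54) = 4.19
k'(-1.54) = -2.66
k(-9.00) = 109.76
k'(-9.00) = -25.64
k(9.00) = 147.20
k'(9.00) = 29.80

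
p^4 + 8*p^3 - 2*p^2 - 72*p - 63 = (p - 3)*(p + 1)*(p + 3)*(p + 7)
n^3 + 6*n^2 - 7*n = n*(n - 1)*(n + 7)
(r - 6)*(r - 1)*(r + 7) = r^3 - 43*r + 42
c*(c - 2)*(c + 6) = c^3 + 4*c^2 - 12*c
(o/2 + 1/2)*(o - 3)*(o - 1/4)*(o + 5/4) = o^4/2 - o^3/2 - 85*o^2/32 - 19*o/16 + 15/32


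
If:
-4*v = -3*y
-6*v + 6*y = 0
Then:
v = 0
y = 0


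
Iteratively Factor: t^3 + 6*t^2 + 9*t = (t)*(t^2 + 6*t + 9) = t*(t + 3)*(t + 3)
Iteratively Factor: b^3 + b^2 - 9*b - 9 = (b - 3)*(b^2 + 4*b + 3) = (b - 3)*(b + 3)*(b + 1)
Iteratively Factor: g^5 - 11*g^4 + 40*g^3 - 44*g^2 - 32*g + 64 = (g - 4)*(g^4 - 7*g^3 + 12*g^2 + 4*g - 16) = (g - 4)*(g - 2)*(g^3 - 5*g^2 + 2*g + 8) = (g - 4)*(g - 2)*(g + 1)*(g^2 - 6*g + 8) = (g - 4)*(g - 2)^2*(g + 1)*(g - 4)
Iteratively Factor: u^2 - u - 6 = (u - 3)*(u + 2)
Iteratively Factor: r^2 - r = (r)*(r - 1)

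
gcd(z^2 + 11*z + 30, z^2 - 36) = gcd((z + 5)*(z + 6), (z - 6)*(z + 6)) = z + 6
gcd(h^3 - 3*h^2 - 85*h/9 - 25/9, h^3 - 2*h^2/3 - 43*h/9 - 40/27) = h^2 + 2*h + 5/9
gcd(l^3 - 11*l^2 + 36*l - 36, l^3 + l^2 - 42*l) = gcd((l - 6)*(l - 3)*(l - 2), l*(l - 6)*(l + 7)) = l - 6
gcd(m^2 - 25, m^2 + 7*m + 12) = 1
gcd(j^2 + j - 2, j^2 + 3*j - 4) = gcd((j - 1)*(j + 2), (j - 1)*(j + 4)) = j - 1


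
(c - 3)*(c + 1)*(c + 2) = c^3 - 7*c - 6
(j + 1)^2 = j^2 + 2*j + 1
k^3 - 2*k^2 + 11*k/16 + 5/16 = (k - 5/4)*(k - 1)*(k + 1/4)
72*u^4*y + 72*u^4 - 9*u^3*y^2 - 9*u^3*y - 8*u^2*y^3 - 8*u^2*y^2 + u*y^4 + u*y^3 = (-8*u + y)*(-3*u + y)*(3*u + y)*(u*y + u)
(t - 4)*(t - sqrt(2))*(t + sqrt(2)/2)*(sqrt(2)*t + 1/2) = sqrt(2)*t^4 - 4*sqrt(2)*t^3 - t^3/2 - 5*sqrt(2)*t^2/4 + 2*t^2 - t/2 + 5*sqrt(2)*t + 2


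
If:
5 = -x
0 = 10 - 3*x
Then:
No Solution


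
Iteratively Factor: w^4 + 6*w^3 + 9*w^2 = (w + 3)*(w^3 + 3*w^2) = w*(w + 3)*(w^2 + 3*w) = w*(w + 3)^2*(w)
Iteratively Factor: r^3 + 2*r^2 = (r)*(r^2 + 2*r) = r^2*(r + 2)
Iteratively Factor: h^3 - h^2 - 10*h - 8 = (h + 2)*(h^2 - 3*h - 4) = (h + 1)*(h + 2)*(h - 4)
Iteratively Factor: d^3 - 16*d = (d + 4)*(d^2 - 4*d) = (d - 4)*(d + 4)*(d)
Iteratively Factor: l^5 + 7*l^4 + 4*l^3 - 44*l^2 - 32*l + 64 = (l - 1)*(l^4 + 8*l^3 + 12*l^2 - 32*l - 64) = (l - 1)*(l + 4)*(l^3 + 4*l^2 - 4*l - 16) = (l - 2)*(l - 1)*(l + 4)*(l^2 + 6*l + 8) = (l - 2)*(l - 1)*(l + 2)*(l + 4)*(l + 4)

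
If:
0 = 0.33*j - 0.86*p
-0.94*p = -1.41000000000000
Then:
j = 3.91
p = 1.50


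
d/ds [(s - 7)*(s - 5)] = 2*s - 12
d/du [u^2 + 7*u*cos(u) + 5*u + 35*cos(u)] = -7*u*sin(u) + 2*u - 35*sin(u) + 7*cos(u) + 5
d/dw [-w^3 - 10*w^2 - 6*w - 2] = -3*w^2 - 20*w - 6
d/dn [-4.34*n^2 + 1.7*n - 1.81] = 1.7 - 8.68*n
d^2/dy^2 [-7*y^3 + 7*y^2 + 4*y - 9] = 14 - 42*y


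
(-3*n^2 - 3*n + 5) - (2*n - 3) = -3*n^2 - 5*n + 8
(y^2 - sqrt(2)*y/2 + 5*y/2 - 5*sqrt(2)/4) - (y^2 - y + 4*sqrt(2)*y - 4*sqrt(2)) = -9*sqrt(2)*y/2 + 7*y/2 + 11*sqrt(2)/4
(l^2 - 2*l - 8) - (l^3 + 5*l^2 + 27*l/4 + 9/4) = -l^3 - 4*l^2 - 35*l/4 - 41/4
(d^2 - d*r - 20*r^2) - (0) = d^2 - d*r - 20*r^2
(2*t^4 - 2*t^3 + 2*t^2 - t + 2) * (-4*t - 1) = -8*t^5 + 6*t^4 - 6*t^3 + 2*t^2 - 7*t - 2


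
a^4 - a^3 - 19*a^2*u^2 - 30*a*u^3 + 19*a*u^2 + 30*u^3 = (a - 1)*(a - 5*u)*(a + 2*u)*(a + 3*u)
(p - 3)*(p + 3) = p^2 - 9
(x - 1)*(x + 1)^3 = x^4 + 2*x^3 - 2*x - 1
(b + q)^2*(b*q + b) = b^3*q + b^3 + 2*b^2*q^2 + 2*b^2*q + b*q^3 + b*q^2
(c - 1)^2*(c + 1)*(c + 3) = c^4 + 2*c^3 - 4*c^2 - 2*c + 3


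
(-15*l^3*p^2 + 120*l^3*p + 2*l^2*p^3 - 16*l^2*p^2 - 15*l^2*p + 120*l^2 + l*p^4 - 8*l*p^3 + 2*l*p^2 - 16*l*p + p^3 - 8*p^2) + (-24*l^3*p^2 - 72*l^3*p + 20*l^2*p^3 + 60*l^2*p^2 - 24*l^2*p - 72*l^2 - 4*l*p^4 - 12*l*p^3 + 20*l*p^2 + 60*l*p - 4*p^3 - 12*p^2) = -39*l^3*p^2 + 48*l^3*p + 22*l^2*p^3 + 44*l^2*p^2 - 39*l^2*p + 48*l^2 - 3*l*p^4 - 20*l*p^3 + 22*l*p^2 + 44*l*p - 3*p^3 - 20*p^2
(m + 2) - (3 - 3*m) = 4*m - 1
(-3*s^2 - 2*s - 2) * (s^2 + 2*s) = -3*s^4 - 8*s^3 - 6*s^2 - 4*s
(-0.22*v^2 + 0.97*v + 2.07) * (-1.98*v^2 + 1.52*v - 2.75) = 0.4356*v^4 - 2.255*v^3 - 2.0192*v^2 + 0.4789*v - 5.6925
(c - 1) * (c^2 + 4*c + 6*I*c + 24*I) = c^3 + 3*c^2 + 6*I*c^2 - 4*c + 18*I*c - 24*I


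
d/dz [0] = 0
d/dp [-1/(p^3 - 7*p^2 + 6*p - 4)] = (3*p^2 - 14*p + 6)/(p^3 - 7*p^2 + 6*p - 4)^2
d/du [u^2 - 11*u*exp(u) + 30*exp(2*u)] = -11*u*exp(u) + 2*u + 60*exp(2*u) - 11*exp(u)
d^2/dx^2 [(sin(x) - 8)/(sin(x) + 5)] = 13*(sin(x)^2 - 5*sin(x) - 2)/(sin(x) + 5)^3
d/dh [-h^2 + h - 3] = 1 - 2*h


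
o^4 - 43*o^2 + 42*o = o*(o - 6)*(o - 1)*(o + 7)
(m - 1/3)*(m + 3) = m^2 + 8*m/3 - 1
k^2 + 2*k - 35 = (k - 5)*(k + 7)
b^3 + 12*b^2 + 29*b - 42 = (b - 1)*(b + 6)*(b + 7)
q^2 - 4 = (q - 2)*(q + 2)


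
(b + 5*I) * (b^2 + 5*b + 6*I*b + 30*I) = b^3 + 5*b^2 + 11*I*b^2 - 30*b + 55*I*b - 150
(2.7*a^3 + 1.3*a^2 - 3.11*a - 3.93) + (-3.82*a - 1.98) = 2.7*a^3 + 1.3*a^2 - 6.93*a - 5.91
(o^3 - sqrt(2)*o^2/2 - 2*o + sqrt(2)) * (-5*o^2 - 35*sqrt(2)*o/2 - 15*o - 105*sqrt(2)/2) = -5*o^5 - 15*sqrt(2)*o^4 - 15*o^4 - 45*sqrt(2)*o^3 + 55*o^3/2 + 30*sqrt(2)*o^2 + 165*o^2/2 - 35*o + 90*sqrt(2)*o - 105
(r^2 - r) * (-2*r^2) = -2*r^4 + 2*r^3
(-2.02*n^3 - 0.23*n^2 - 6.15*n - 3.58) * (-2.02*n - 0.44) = 4.0804*n^4 + 1.3534*n^3 + 12.5242*n^2 + 9.9376*n + 1.5752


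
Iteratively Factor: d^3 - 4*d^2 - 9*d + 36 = (d - 3)*(d^2 - d - 12) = (d - 3)*(d + 3)*(d - 4)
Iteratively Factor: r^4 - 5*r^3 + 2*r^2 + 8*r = (r + 1)*(r^3 - 6*r^2 + 8*r) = (r - 2)*(r + 1)*(r^2 - 4*r) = (r - 4)*(r - 2)*(r + 1)*(r)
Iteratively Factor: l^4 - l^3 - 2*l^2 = (l - 2)*(l^3 + l^2) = l*(l - 2)*(l^2 + l) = l^2*(l - 2)*(l + 1)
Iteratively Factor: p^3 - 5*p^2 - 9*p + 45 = (p - 5)*(p^2 - 9) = (p - 5)*(p + 3)*(p - 3)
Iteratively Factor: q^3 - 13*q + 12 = (q - 1)*(q^2 + q - 12) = (q - 1)*(q + 4)*(q - 3)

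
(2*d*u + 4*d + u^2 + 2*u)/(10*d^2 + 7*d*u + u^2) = (u + 2)/(5*d + u)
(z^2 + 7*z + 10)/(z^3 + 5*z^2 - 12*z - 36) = (z + 5)/(z^2 + 3*z - 18)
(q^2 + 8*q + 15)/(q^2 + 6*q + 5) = (q + 3)/(q + 1)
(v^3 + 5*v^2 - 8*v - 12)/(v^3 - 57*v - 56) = (v^2 + 4*v - 12)/(v^2 - v - 56)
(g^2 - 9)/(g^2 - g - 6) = (g + 3)/(g + 2)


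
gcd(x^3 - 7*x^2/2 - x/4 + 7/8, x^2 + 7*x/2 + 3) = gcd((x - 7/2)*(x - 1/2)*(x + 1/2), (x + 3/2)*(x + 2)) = 1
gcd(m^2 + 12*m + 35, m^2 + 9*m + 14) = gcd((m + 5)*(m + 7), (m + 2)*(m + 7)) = m + 7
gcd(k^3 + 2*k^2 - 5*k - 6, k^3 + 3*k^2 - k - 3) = k^2 + 4*k + 3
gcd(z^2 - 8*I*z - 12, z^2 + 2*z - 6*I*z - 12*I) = z - 6*I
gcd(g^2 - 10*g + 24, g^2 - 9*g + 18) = g - 6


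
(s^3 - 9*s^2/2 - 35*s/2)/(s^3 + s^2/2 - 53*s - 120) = s*(s - 7)/(s^2 - 2*s - 48)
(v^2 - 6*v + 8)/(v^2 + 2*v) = (v^2 - 6*v + 8)/(v*(v + 2))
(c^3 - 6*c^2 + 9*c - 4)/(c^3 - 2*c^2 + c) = (c - 4)/c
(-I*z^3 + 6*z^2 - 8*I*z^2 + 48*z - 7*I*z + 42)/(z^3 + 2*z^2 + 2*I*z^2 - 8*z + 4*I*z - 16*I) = (-I*z^3 + z^2*(6 - 8*I) + z*(48 - 7*I) + 42)/(z^3 + 2*z^2*(1 + I) + 4*z*(-2 + I) - 16*I)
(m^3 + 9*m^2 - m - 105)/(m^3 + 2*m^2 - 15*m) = (m + 7)/m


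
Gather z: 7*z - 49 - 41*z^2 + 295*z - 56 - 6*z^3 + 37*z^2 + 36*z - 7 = -6*z^3 - 4*z^2 + 338*z - 112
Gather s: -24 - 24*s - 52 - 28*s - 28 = -52*s - 104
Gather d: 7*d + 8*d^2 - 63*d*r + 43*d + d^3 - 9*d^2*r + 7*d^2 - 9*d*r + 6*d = d^3 + d^2*(15 - 9*r) + d*(56 - 72*r)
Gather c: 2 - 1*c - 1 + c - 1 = 0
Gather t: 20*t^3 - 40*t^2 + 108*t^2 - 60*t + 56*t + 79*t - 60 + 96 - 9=20*t^3 + 68*t^2 + 75*t + 27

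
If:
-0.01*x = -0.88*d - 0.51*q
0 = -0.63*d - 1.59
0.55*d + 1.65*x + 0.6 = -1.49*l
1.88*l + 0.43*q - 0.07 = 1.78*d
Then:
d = -2.52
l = -3.36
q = 4.42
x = 3.52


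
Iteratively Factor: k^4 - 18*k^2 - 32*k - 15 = (k + 1)*(k^3 - k^2 - 17*k - 15) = (k - 5)*(k + 1)*(k^2 + 4*k + 3) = (k - 5)*(k + 1)*(k + 3)*(k + 1)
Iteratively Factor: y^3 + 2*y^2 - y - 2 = (y + 1)*(y^2 + y - 2) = (y + 1)*(y + 2)*(y - 1)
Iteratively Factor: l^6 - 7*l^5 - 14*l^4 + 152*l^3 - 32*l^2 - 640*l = (l + 4)*(l^5 - 11*l^4 + 30*l^3 + 32*l^2 - 160*l) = (l - 4)*(l + 4)*(l^4 - 7*l^3 + 2*l^2 + 40*l) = (l - 4)^2*(l + 4)*(l^3 - 3*l^2 - 10*l) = l*(l - 4)^2*(l + 4)*(l^2 - 3*l - 10) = l*(l - 4)^2*(l + 2)*(l + 4)*(l - 5)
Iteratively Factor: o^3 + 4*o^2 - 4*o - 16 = (o + 2)*(o^2 + 2*o - 8) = (o + 2)*(o + 4)*(o - 2)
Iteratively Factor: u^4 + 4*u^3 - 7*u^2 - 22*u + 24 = (u + 3)*(u^3 + u^2 - 10*u + 8) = (u - 2)*(u + 3)*(u^2 + 3*u - 4) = (u - 2)*(u - 1)*(u + 3)*(u + 4)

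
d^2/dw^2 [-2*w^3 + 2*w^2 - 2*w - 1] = 4 - 12*w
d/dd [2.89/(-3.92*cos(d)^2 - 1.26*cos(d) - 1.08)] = -(22.6576*cos(d) + 3.6414)*sin(d)/(3.92*cos(d)^2 + 1.26*cos(d) + 1.08)^2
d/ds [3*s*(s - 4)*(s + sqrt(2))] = 9*s^2 - 24*s + 6*sqrt(2)*s - 12*sqrt(2)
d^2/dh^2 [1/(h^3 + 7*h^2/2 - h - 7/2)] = 4*(-(6*h + 7)*(2*h^3 + 7*h^2 - 2*h - 7) + 4*(3*h^2 + 7*h - 1)^2)/(2*h^3 + 7*h^2 - 2*h - 7)^3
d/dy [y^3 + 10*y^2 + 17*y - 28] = 3*y^2 + 20*y + 17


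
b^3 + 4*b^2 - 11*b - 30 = (b - 3)*(b + 2)*(b + 5)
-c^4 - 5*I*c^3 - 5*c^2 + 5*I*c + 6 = (c - I)*(c + 6*I)*(-I*c - I)*(-I*c + I)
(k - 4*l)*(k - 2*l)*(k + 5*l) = k^3 - k^2*l - 22*k*l^2 + 40*l^3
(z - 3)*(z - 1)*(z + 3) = z^3 - z^2 - 9*z + 9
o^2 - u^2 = (o - u)*(o + u)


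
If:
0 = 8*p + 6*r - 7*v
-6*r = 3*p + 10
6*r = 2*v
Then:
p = -50/31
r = -80/93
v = -80/31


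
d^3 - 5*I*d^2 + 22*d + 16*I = (d - 8*I)*(d + I)*(d + 2*I)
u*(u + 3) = u^2 + 3*u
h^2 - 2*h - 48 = (h - 8)*(h + 6)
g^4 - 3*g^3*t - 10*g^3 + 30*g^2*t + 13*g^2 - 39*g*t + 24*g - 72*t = (g - 8)*(g - 3)*(g + 1)*(g - 3*t)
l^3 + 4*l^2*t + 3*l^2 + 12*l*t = l*(l + 3)*(l + 4*t)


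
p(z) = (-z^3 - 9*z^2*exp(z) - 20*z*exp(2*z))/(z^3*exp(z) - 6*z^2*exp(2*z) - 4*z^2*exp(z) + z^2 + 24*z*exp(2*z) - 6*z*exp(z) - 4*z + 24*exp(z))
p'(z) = (-z^3 - 9*z^2*exp(z) - 20*z*exp(2*z))*(-z^3*exp(z) + 12*z^2*exp(2*z) + z^2*exp(z) - 36*z*exp(2*z) + 14*z*exp(z) - 2*z - 24*exp(2*z) - 18*exp(z) + 4)/(z^3*exp(z) - 6*z^2*exp(2*z) - 4*z^2*exp(z) + z^2 + 24*z*exp(2*z) - 6*z*exp(z) - 4*z + 24*exp(z))^2 + (-9*z^2*exp(z) - 3*z^2 - 40*z*exp(2*z) - 18*z*exp(z) - 20*exp(2*z))/(z^3*exp(z) - 6*z^2*exp(2*z) - 4*z^2*exp(z) + z^2 + 24*z*exp(2*z) - 6*z*exp(z) - 4*z + 24*exp(z)) = (z*(z^2 + 9*z*exp(z) + 20*exp(2*z))*(z^3*exp(z) - 12*z^2*exp(2*z) - z^2*exp(z) + 36*z*exp(2*z) - 14*z*exp(z) + 2*z + 24*exp(2*z) + 18*exp(z) - 4) - (9*z^2*exp(z) + 3*z^2 + 40*z*exp(2*z) + 18*z*exp(z) + 20*exp(2*z))*(z^3*exp(z) - 6*z^2*exp(2*z) - 4*z^2*exp(z) + z^2 + 24*z*exp(2*z) - 6*z*exp(z) - 4*z + 24*exp(z)))/(z^3*exp(z) - 6*z^2*exp(2*z) - 4*z^2*exp(z) + z^2 + 24*z*exp(2*z) - 6*z*exp(z) - 4*z + 24*exp(z))^2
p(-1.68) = 0.11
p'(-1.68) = -0.51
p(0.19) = -0.18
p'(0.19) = -1.04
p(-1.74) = 0.14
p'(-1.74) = -0.57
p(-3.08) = 1.25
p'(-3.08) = -0.87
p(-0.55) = 0.18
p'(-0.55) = 0.17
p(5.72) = 1.96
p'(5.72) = -1.16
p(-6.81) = 4.31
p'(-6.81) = -0.85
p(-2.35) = 0.60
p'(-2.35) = -0.87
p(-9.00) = 6.24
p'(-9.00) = -0.90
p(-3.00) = 1.18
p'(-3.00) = -0.87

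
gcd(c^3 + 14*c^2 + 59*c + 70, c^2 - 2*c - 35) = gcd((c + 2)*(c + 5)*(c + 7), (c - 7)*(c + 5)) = c + 5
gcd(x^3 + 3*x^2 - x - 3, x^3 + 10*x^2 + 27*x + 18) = x^2 + 4*x + 3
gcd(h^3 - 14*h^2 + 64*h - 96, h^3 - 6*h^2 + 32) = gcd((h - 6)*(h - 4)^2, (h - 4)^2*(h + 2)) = h^2 - 8*h + 16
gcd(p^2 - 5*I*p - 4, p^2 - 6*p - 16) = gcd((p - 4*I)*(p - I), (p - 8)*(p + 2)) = 1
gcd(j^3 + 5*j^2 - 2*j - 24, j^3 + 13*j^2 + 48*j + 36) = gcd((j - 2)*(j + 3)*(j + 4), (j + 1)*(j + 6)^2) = 1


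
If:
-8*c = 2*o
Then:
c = -o/4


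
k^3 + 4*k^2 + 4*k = k*(k + 2)^2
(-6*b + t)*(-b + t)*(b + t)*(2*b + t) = 12*b^4 + 4*b^3*t - 13*b^2*t^2 - 4*b*t^3 + t^4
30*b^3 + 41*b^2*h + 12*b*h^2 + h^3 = (b + h)*(5*b + h)*(6*b + h)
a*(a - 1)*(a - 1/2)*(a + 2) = a^4 + a^3/2 - 5*a^2/2 + a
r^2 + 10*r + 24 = (r + 4)*(r + 6)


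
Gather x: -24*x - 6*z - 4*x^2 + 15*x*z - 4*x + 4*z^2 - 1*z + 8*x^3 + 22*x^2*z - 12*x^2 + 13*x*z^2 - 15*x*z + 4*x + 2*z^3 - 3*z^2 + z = 8*x^3 + x^2*(22*z - 16) + x*(13*z^2 - 24) + 2*z^3 + z^2 - 6*z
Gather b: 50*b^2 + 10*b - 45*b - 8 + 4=50*b^2 - 35*b - 4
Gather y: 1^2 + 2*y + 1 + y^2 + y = y^2 + 3*y + 2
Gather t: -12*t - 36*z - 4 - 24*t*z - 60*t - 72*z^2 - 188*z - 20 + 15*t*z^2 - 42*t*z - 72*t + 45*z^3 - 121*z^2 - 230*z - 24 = t*(15*z^2 - 66*z - 144) + 45*z^3 - 193*z^2 - 454*z - 48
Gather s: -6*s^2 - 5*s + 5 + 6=-6*s^2 - 5*s + 11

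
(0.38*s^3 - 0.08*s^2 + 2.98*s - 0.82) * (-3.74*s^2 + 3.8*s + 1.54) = -1.4212*s^5 + 1.7432*s^4 - 10.864*s^3 + 14.2676*s^2 + 1.4732*s - 1.2628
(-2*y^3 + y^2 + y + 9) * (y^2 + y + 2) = -2*y^5 - y^4 - 2*y^3 + 12*y^2 + 11*y + 18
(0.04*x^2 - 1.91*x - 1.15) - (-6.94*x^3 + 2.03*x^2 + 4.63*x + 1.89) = 6.94*x^3 - 1.99*x^2 - 6.54*x - 3.04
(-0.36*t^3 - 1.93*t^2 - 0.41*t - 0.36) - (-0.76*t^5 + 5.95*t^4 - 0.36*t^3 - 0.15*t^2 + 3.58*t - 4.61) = 0.76*t^5 - 5.95*t^4 - 1.78*t^2 - 3.99*t + 4.25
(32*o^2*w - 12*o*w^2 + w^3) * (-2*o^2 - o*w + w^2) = -64*o^4*w - 8*o^3*w^2 + 42*o^2*w^3 - 13*o*w^4 + w^5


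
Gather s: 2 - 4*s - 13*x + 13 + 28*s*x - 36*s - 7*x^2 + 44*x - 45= s*(28*x - 40) - 7*x^2 + 31*x - 30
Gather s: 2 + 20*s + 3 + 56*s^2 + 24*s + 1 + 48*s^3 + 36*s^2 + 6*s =48*s^3 + 92*s^2 + 50*s + 6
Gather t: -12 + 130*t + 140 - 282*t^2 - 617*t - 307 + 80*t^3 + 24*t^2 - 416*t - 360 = 80*t^3 - 258*t^2 - 903*t - 539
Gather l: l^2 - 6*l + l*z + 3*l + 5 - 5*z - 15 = l^2 + l*(z - 3) - 5*z - 10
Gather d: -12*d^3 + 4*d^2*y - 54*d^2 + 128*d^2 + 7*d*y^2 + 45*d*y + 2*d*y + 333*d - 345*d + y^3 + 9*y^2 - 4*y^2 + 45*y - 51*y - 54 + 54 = -12*d^3 + d^2*(4*y + 74) + d*(7*y^2 + 47*y - 12) + y^3 + 5*y^2 - 6*y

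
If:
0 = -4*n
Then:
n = 0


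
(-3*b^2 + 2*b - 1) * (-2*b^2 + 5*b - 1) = 6*b^4 - 19*b^3 + 15*b^2 - 7*b + 1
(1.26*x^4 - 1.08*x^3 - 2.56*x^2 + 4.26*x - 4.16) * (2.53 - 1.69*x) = -2.1294*x^5 + 5.013*x^4 + 1.594*x^3 - 13.6762*x^2 + 17.8082*x - 10.5248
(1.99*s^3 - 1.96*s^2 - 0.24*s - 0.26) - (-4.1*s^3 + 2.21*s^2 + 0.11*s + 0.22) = 6.09*s^3 - 4.17*s^2 - 0.35*s - 0.48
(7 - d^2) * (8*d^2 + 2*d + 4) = -8*d^4 - 2*d^3 + 52*d^2 + 14*d + 28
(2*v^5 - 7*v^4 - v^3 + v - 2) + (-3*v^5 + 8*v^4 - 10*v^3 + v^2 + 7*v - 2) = -v^5 + v^4 - 11*v^3 + v^2 + 8*v - 4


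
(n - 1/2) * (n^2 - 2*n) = n^3 - 5*n^2/2 + n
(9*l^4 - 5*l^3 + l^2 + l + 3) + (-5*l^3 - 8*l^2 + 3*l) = 9*l^4 - 10*l^3 - 7*l^2 + 4*l + 3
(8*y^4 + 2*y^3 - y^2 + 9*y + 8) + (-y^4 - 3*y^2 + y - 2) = 7*y^4 + 2*y^3 - 4*y^2 + 10*y + 6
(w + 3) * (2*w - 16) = 2*w^2 - 10*w - 48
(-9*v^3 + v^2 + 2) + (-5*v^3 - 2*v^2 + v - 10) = -14*v^3 - v^2 + v - 8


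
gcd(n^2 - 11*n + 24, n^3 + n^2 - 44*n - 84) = 1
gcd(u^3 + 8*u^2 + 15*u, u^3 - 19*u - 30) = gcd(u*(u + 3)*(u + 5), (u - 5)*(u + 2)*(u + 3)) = u + 3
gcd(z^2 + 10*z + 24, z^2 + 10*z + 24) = z^2 + 10*z + 24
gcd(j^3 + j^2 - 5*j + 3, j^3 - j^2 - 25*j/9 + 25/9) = j - 1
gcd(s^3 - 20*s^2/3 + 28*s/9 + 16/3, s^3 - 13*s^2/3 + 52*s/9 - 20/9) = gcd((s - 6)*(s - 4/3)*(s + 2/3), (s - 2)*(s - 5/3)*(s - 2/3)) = 1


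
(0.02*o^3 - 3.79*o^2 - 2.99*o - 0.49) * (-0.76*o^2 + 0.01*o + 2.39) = -0.0152*o^5 + 2.8806*o^4 + 2.2823*o^3 - 8.7156*o^2 - 7.151*o - 1.1711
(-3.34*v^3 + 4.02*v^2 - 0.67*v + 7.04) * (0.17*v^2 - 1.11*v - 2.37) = -0.5678*v^5 + 4.3908*v^4 + 3.3397*v^3 - 7.5869*v^2 - 6.2265*v - 16.6848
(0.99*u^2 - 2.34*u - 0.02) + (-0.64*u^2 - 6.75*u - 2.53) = 0.35*u^2 - 9.09*u - 2.55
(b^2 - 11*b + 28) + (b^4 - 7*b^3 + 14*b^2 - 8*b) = b^4 - 7*b^3 + 15*b^2 - 19*b + 28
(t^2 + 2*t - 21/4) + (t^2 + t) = 2*t^2 + 3*t - 21/4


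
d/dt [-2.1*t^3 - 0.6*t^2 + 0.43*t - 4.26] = -6.3*t^2 - 1.2*t + 0.43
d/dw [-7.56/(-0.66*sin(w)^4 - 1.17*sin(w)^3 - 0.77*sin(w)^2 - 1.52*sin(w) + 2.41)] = (-26.6112*sin(w) + 4.9896*sin(3*w) + 13.2678*cos(2*w) - 24.759)*cos(w)/(0.66*sin(w)^4 + 1.17*sin(w)^3 + 0.77*sin(w)^2 + 1.52*sin(w) - 2.41)^2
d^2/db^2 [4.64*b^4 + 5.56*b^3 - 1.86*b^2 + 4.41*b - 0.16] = 55.68*b^2 + 33.36*b - 3.72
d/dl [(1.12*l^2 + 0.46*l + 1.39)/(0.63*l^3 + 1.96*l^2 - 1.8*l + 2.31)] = (-0.7056*l^4 - 0.5796*l^3 - 5.5447*l^2 - 0.274399999999999*l + 3.5646)/(0.3969*l^6 + 2.4696*l^5 + 1.5736*l^4 - 4.1454*l^3 + 12.2952*l^2 - 8.316*l + 5.3361)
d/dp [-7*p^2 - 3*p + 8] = -14*p - 3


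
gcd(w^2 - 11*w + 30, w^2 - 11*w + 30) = w^2 - 11*w + 30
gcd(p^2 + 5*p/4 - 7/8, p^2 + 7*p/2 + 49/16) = p + 7/4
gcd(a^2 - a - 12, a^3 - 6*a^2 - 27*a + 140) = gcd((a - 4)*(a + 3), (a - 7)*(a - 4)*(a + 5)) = a - 4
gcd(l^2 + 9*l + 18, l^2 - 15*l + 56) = 1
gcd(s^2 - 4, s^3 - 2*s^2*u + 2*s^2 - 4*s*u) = s + 2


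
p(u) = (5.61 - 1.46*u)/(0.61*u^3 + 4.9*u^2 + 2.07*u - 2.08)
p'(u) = (5.61 - 1.46*u)*(-1.83*u^2 - 9.8*u - 2.07)/(0.61*u^3 + 4.9*u^2 + 2.07*u - 2.08)^2 - 1.46/(0.61*u^3 + 4.9*u^2 + 2.07*u - 2.08) = (1.7812*u^3 - 3.1123*u^2 - 54.978*u - 8.5759)/(0.3721*u^6 + 5.978*u^5 + 26.5354*u^4 + 17.7484*u^3 - 16.0991*u^2 - 8.6112*u + 4.3264)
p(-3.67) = 0.42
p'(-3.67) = 0.09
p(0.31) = -5.43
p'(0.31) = -28.71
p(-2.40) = 0.72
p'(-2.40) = 0.50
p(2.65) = 0.04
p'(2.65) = -0.06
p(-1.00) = 50.50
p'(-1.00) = 2117.79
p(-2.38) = 0.73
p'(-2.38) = 0.51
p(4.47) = -0.01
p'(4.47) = -0.01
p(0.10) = -3.00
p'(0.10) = -4.24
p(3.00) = 0.02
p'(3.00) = -0.04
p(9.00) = -0.01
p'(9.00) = 0.00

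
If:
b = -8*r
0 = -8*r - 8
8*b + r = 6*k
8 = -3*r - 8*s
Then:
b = 8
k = 21/2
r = -1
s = -5/8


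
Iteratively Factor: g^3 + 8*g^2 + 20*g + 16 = (g + 4)*(g^2 + 4*g + 4) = (g + 2)*(g + 4)*(g + 2)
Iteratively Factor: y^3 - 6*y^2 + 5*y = (y)*(y^2 - 6*y + 5) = y*(y - 5)*(y - 1)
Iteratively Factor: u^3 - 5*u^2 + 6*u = (u - 3)*(u^2 - 2*u) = (u - 3)*(u - 2)*(u)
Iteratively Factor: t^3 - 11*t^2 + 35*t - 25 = (t - 5)*(t^2 - 6*t + 5) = (t - 5)*(t - 1)*(t - 5)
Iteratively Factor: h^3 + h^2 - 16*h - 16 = (h - 4)*(h^2 + 5*h + 4) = (h - 4)*(h + 4)*(h + 1)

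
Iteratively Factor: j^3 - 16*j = (j)*(j^2 - 16) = j*(j - 4)*(j + 4)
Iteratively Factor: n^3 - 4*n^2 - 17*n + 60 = (n - 3)*(n^2 - n - 20) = (n - 3)*(n + 4)*(n - 5)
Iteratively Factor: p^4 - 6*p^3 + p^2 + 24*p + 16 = (p + 1)*(p^3 - 7*p^2 + 8*p + 16) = (p - 4)*(p + 1)*(p^2 - 3*p - 4) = (p - 4)^2*(p + 1)*(p + 1)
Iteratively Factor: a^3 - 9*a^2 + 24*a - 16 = (a - 4)*(a^2 - 5*a + 4) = (a - 4)^2*(a - 1)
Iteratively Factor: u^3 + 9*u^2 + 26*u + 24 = (u + 3)*(u^2 + 6*u + 8) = (u + 2)*(u + 3)*(u + 4)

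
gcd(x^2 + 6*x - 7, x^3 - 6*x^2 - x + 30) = 1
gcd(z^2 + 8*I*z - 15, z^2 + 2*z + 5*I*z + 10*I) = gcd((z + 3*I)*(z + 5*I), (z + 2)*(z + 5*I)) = z + 5*I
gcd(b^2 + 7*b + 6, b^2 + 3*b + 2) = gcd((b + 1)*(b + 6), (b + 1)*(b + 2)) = b + 1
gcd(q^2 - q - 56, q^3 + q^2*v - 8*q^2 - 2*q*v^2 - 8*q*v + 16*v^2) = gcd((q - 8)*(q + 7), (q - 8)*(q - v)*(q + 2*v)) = q - 8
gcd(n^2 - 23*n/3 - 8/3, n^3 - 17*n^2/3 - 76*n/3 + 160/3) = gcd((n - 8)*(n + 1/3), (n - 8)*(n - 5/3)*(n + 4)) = n - 8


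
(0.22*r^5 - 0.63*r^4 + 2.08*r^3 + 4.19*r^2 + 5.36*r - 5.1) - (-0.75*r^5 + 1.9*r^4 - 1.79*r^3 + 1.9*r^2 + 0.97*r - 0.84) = 0.97*r^5 - 2.53*r^4 + 3.87*r^3 + 2.29*r^2 + 4.39*r - 4.26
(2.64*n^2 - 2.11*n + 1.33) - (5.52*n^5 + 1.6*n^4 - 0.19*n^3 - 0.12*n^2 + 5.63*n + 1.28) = -5.52*n^5 - 1.6*n^4 + 0.19*n^3 + 2.76*n^2 - 7.74*n + 0.05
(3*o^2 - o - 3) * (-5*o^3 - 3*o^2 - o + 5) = -15*o^5 - 4*o^4 + 15*o^3 + 25*o^2 - 2*o - 15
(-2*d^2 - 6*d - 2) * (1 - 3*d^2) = 6*d^4 + 18*d^3 + 4*d^2 - 6*d - 2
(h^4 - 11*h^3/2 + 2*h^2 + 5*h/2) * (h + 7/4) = h^5 - 15*h^4/4 - 61*h^3/8 + 6*h^2 + 35*h/8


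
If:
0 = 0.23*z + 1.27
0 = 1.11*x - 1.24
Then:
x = 1.12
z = -5.52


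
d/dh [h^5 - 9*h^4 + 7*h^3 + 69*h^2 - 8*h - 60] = 5*h^4 - 36*h^3 + 21*h^2 + 138*h - 8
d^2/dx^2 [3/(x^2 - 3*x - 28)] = 6*(x^2 - 3*x - (2*x - 3)^2 - 28)/(-x^2 + 3*x + 28)^3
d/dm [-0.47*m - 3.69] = -0.470000000000000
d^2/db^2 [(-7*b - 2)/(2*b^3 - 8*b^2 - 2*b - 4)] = ((7*b + 2)*(-3*b^2 + 8*b + 1)^2 + (21*b^2 - 56*b + (3*b - 4)*(7*b + 2) - 7)*(-b^3 + 4*b^2 + b + 2))/(-b^3 + 4*b^2 + b + 2)^3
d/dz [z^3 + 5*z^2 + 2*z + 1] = 3*z^2 + 10*z + 2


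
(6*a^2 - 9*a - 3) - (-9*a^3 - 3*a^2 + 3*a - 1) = 9*a^3 + 9*a^2 - 12*a - 2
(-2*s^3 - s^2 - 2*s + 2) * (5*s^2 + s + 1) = -10*s^5 - 7*s^4 - 13*s^3 + 7*s^2 + 2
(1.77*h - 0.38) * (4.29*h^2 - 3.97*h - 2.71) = 7.5933*h^3 - 8.6571*h^2 - 3.2881*h + 1.0298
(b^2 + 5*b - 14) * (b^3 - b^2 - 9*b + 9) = b^5 + 4*b^4 - 28*b^3 - 22*b^2 + 171*b - 126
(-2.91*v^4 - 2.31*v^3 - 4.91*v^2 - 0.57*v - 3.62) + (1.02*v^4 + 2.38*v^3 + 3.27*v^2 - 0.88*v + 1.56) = -1.89*v^4 + 0.0699999999999998*v^3 - 1.64*v^2 - 1.45*v - 2.06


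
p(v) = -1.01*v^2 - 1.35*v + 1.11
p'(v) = -2.02*v - 1.35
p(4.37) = -24.08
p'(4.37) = -10.18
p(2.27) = -7.16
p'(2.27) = -5.94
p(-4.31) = -11.83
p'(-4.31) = 7.36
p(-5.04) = -17.74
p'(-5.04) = 8.83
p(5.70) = -39.40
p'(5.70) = -12.86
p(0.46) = 0.28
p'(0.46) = -2.28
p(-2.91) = -3.51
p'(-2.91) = 4.53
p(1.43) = -2.89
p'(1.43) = -4.24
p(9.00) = -92.85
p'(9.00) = -19.53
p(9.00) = -92.85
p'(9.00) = -19.53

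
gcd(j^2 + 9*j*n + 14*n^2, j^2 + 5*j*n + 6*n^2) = j + 2*n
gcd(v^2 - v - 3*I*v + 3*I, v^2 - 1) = v - 1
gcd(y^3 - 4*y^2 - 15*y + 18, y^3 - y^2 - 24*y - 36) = y^2 - 3*y - 18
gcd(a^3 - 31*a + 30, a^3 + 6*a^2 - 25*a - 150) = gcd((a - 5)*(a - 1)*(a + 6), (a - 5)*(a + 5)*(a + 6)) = a^2 + a - 30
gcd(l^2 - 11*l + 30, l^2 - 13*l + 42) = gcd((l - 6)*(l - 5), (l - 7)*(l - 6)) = l - 6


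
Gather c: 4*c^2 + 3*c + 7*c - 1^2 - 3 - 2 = 4*c^2 + 10*c - 6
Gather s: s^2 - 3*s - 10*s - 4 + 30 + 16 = s^2 - 13*s + 42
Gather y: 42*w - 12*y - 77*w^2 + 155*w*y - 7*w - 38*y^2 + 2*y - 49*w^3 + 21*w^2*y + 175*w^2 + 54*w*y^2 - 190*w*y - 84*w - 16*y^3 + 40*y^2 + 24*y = -49*w^3 + 98*w^2 - 49*w - 16*y^3 + y^2*(54*w + 2) + y*(21*w^2 - 35*w + 14)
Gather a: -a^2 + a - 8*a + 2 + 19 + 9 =-a^2 - 7*a + 30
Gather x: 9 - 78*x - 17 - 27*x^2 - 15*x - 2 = -27*x^2 - 93*x - 10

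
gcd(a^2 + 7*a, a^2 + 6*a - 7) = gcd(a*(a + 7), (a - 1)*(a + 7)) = a + 7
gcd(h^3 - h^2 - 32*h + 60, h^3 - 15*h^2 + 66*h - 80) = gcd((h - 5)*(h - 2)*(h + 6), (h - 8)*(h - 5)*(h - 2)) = h^2 - 7*h + 10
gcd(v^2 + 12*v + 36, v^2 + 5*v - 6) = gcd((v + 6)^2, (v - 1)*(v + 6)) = v + 6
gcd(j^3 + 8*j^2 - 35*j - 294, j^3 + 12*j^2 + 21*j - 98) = j^2 + 14*j + 49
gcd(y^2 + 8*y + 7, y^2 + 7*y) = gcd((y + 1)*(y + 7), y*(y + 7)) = y + 7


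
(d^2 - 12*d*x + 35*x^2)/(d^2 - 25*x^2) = (d - 7*x)/(d + 5*x)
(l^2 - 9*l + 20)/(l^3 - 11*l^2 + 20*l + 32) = (l - 5)/(l^2 - 7*l - 8)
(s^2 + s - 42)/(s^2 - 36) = (s + 7)/(s + 6)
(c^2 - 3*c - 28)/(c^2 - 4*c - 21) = (c + 4)/(c + 3)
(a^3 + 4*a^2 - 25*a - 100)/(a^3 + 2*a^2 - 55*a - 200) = (a^2 - a - 20)/(a^2 - 3*a - 40)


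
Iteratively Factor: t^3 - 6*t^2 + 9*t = (t)*(t^2 - 6*t + 9) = t*(t - 3)*(t - 3)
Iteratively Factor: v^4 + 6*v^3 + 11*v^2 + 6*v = (v + 3)*(v^3 + 3*v^2 + 2*v) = (v + 1)*(v + 3)*(v^2 + 2*v) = (v + 1)*(v + 2)*(v + 3)*(v)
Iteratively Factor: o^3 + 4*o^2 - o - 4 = (o + 1)*(o^2 + 3*o - 4) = (o + 1)*(o + 4)*(o - 1)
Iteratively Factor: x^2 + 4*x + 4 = (x + 2)*(x + 2)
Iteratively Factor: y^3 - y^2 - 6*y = (y - 3)*(y^2 + 2*y) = (y - 3)*(y + 2)*(y)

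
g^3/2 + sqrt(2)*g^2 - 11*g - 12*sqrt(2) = (g/2 + sqrt(2)/2)*(g - 3*sqrt(2))*(g + 4*sqrt(2))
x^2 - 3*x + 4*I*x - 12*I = (x - 3)*(x + 4*I)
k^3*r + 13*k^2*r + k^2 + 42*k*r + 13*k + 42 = (k + 6)*(k + 7)*(k*r + 1)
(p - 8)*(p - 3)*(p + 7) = p^3 - 4*p^2 - 53*p + 168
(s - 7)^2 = s^2 - 14*s + 49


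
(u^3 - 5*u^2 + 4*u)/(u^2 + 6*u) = (u^2 - 5*u + 4)/(u + 6)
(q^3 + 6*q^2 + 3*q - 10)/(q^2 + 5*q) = q + 1 - 2/q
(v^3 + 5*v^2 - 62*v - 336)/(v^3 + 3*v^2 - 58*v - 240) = (v + 7)/(v + 5)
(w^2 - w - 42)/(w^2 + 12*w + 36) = (w - 7)/(w + 6)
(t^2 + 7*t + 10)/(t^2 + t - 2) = (t + 5)/(t - 1)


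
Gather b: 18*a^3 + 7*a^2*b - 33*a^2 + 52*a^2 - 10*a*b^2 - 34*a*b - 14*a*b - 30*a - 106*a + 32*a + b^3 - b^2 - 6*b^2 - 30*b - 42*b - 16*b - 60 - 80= 18*a^3 + 19*a^2 - 104*a + b^3 + b^2*(-10*a - 7) + b*(7*a^2 - 48*a - 88) - 140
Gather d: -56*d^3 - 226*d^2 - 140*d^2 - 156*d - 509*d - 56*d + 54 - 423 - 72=-56*d^3 - 366*d^2 - 721*d - 441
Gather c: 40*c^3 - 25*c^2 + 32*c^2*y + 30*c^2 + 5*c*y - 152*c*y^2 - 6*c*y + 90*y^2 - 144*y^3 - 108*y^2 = 40*c^3 + c^2*(32*y + 5) + c*(-152*y^2 - y) - 144*y^3 - 18*y^2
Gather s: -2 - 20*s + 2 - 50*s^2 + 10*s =-50*s^2 - 10*s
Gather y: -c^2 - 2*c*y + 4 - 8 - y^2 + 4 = -c^2 - 2*c*y - y^2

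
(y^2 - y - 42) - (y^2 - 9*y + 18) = 8*y - 60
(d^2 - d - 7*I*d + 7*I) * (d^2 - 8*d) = d^4 - 9*d^3 - 7*I*d^3 + 8*d^2 + 63*I*d^2 - 56*I*d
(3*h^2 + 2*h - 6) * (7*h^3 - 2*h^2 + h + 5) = 21*h^5 + 8*h^4 - 43*h^3 + 29*h^2 + 4*h - 30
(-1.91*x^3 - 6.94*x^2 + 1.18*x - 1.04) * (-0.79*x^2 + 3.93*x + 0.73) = 1.5089*x^5 - 2.0237*x^4 - 29.6007*x^3 + 0.392799999999999*x^2 - 3.2258*x - 0.7592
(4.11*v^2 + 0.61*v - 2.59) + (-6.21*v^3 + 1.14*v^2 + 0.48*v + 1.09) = -6.21*v^3 + 5.25*v^2 + 1.09*v - 1.5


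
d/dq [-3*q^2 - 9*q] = -6*q - 9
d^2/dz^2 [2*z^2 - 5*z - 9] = 4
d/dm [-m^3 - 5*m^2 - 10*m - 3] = -3*m^2 - 10*m - 10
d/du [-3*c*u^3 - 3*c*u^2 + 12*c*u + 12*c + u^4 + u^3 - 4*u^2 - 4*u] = -9*c*u^2 - 6*c*u + 12*c + 4*u^3 + 3*u^2 - 8*u - 4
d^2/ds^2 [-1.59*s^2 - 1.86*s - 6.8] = -3.18000000000000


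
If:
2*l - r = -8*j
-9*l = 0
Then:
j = r/8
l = 0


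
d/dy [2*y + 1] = 2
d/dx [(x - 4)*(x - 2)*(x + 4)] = 3*x^2 - 4*x - 16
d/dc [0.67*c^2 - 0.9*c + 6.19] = 1.34*c - 0.9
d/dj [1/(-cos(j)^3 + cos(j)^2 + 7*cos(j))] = (-3*sin(j) + 7*sin(j)/cos(j)^2 + 2*tan(j))/(sin(j)^2 + cos(j) + 6)^2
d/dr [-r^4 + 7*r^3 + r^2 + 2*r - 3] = -4*r^3 + 21*r^2 + 2*r + 2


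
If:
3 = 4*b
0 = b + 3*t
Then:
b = 3/4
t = -1/4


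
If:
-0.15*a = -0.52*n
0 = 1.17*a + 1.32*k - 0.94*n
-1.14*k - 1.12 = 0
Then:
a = 1.44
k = -0.98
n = 0.42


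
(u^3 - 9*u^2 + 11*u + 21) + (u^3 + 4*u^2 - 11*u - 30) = 2*u^3 - 5*u^2 - 9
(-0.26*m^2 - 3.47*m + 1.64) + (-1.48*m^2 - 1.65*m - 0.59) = -1.74*m^2 - 5.12*m + 1.05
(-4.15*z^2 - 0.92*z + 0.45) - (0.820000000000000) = -4.15*z^2 - 0.92*z - 0.37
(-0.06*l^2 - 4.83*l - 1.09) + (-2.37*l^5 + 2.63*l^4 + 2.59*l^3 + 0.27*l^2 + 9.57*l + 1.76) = -2.37*l^5 + 2.63*l^4 + 2.59*l^3 + 0.21*l^2 + 4.74*l + 0.67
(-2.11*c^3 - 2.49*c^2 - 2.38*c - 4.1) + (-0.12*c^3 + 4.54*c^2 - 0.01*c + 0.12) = -2.23*c^3 + 2.05*c^2 - 2.39*c - 3.98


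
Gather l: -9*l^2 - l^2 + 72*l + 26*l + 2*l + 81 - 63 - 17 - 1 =-10*l^2 + 100*l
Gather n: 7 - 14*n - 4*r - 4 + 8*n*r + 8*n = n*(8*r - 6) - 4*r + 3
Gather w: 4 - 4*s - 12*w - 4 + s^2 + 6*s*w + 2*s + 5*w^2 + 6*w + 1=s^2 - 2*s + 5*w^2 + w*(6*s - 6) + 1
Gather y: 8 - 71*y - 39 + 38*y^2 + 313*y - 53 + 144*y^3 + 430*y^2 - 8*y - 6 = 144*y^3 + 468*y^2 + 234*y - 90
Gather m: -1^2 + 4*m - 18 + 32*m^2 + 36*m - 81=32*m^2 + 40*m - 100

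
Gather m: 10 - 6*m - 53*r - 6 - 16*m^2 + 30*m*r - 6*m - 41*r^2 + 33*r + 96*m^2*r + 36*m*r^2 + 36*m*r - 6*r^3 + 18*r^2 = m^2*(96*r - 16) + m*(36*r^2 + 66*r - 12) - 6*r^3 - 23*r^2 - 20*r + 4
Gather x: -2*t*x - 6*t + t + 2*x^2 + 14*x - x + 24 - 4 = -5*t + 2*x^2 + x*(13 - 2*t) + 20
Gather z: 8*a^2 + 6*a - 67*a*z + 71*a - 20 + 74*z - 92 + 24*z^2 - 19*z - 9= 8*a^2 + 77*a + 24*z^2 + z*(55 - 67*a) - 121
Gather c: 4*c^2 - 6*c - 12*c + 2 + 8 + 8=4*c^2 - 18*c + 18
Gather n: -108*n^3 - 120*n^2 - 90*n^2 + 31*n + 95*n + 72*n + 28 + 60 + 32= -108*n^3 - 210*n^2 + 198*n + 120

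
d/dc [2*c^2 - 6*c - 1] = 4*c - 6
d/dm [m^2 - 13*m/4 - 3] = 2*m - 13/4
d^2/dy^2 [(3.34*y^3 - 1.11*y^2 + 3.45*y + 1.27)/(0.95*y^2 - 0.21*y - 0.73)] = (3.5527136788005e-15*y^5 - 3.5527136788005e-15*y^4 + 10.711528*y^3 + 5.330472*y^2 + 23.514576*y - 0.367304)/(0.857375*y^6 - 0.568575*y^5 - 1.85079*y^4 + 0.864549*y^3 + 1.422186*y^2 - 0.335727*y - 0.389017)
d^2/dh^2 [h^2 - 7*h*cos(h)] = 7*h*cos(h) + 14*sin(h) + 2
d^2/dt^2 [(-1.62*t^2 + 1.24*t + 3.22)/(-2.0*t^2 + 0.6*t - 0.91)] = (-7.105427357601e-15*t^4 - 6.032*t^3 - 94.9704*t^2 + 36.7248*t + 10.731364)/(8.0*t^6 - 7.2*t^5 + 13.08*t^4 - 6.768*t^3 + 5.9514*t^2 - 1.49058*t + 0.753571)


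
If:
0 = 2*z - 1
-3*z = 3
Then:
No Solution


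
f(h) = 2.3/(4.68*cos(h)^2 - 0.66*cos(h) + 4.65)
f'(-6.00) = 0.08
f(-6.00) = 0.28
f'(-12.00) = 0.16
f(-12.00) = 0.31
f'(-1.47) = -0.03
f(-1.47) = 0.50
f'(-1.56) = 0.06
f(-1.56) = 0.50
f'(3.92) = 0.21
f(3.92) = 0.31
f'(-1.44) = -0.06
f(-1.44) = 0.50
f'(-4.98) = 0.17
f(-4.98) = 0.48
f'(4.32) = 0.29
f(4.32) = 0.41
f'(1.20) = 0.23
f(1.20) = 0.46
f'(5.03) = -0.21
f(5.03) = 0.47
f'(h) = 2.3*(9.36*sin(h)*cos(h) - 0.66*sin(h))/(4.68*cos(h)^2 - 0.66*cos(h) + 4.65)^2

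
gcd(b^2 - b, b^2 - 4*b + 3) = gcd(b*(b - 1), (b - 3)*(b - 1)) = b - 1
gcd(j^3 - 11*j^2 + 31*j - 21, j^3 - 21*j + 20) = j - 1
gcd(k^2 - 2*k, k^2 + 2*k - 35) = 1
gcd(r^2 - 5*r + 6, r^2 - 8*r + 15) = r - 3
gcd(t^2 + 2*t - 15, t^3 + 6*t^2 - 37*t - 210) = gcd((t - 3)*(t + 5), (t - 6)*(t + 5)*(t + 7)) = t + 5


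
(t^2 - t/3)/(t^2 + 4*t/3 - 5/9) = 3*t/(3*t + 5)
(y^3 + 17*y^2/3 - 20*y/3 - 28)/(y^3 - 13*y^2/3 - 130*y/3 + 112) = (y + 2)/(y - 8)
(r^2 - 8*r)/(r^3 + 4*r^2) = (r - 8)/(r*(r + 4))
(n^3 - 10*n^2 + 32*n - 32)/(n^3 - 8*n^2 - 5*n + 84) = (n^2 - 6*n + 8)/(n^2 - 4*n - 21)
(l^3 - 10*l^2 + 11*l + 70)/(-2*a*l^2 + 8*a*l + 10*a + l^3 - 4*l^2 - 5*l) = (-l^2 + 5*l + 14)/(2*a*l + 2*a - l^2 - l)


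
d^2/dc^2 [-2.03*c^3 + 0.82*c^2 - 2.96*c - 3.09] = 1.64 - 12.18*c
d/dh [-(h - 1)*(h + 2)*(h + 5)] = -3*h^2 - 12*h - 3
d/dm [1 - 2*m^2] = -4*m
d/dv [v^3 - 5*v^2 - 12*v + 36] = 3*v^2 - 10*v - 12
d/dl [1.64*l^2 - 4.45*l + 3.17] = 3.28*l - 4.45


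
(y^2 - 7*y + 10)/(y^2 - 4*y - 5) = (y - 2)/(y + 1)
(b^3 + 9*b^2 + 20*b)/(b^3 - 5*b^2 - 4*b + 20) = b*(b^2 + 9*b + 20)/(b^3 - 5*b^2 - 4*b + 20)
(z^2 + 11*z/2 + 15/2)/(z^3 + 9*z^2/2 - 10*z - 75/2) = (z + 3)/(z^2 + 2*z - 15)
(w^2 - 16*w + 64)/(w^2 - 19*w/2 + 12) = 2*(w - 8)/(2*w - 3)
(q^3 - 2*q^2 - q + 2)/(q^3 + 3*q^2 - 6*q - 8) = (q - 1)/(q + 4)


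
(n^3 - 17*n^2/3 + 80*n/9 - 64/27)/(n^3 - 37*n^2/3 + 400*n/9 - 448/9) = (n - 1/3)/(n - 7)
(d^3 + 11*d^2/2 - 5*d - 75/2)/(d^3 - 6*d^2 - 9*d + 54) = (2*d^2 + 5*d - 25)/(2*(d^2 - 9*d + 18))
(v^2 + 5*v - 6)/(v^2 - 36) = (v - 1)/(v - 6)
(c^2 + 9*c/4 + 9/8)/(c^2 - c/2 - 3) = (c + 3/4)/(c - 2)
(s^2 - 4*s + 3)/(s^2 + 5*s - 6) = (s - 3)/(s + 6)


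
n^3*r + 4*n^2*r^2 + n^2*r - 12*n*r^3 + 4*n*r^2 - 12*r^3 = (n - 2*r)*(n + 6*r)*(n*r + r)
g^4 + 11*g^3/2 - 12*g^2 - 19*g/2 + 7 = (g - 2)*(g - 1/2)*(g + 1)*(g + 7)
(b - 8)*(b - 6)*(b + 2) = b^3 - 12*b^2 + 20*b + 96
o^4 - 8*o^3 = o^3*(o - 8)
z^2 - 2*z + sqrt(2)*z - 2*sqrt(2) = (z - 2)*(z + sqrt(2))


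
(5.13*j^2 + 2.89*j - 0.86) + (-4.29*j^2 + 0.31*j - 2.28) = 0.84*j^2 + 3.2*j - 3.14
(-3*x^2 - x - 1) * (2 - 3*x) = 9*x^3 - 3*x^2 + x - 2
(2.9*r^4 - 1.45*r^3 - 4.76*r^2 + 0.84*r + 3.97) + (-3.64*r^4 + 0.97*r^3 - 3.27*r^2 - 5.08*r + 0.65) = -0.74*r^4 - 0.48*r^3 - 8.03*r^2 - 4.24*r + 4.62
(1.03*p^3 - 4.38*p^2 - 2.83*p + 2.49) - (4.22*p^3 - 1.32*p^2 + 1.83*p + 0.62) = -3.19*p^3 - 3.06*p^2 - 4.66*p + 1.87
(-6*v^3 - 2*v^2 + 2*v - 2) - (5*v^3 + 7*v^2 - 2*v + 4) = -11*v^3 - 9*v^2 + 4*v - 6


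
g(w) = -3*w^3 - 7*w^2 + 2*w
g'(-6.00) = -238.00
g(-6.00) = 384.00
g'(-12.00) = -1126.00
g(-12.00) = 4152.00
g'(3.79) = -180.34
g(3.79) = -256.29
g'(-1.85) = -2.90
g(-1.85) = -8.66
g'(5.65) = -364.40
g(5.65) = -753.24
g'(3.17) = -132.82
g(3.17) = -159.57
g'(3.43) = -151.90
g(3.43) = -196.56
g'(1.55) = -41.32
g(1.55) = -24.89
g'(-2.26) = -12.33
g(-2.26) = -5.64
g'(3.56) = -161.90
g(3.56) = -216.95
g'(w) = -9*w^2 - 14*w + 2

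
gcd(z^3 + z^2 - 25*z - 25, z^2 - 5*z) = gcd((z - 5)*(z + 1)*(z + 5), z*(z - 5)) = z - 5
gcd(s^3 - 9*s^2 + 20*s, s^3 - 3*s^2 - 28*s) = s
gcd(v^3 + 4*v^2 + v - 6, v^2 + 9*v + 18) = v + 3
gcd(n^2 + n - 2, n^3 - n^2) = n - 1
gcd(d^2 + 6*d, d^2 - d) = d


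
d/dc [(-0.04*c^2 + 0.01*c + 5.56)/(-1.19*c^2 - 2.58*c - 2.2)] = (0.1151*c^2 + 13.4088*c + 14.3228)/(1.4161*c^4 + 6.1404*c^3 + 11.8924*c^2 + 11.352*c + 4.84)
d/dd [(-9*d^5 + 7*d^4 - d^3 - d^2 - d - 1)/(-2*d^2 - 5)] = (54*d^6 - 28*d^5 + 227*d^4 - 140*d^3 + 13*d^2 + 6*d + 5)/(4*d^4 + 20*d^2 + 25)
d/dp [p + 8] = 1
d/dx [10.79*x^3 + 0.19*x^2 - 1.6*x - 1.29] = 32.37*x^2 + 0.38*x - 1.6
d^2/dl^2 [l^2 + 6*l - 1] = 2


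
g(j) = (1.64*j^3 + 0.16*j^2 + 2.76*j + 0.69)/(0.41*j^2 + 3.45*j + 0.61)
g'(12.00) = 3.31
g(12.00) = 28.61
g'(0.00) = -1.87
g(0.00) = 1.13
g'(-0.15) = -60.37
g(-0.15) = 2.69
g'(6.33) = 2.68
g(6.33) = 11.33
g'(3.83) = 2.07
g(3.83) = 5.33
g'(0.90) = 0.59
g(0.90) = 1.11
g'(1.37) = 0.93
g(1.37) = 1.47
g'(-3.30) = -7.54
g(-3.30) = 10.40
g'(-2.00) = -3.24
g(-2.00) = 3.72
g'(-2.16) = -3.62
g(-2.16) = 4.27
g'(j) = (-0.82*j - 3.45)*(1.64*j^3 + 0.16*j^2 + 2.76*j + 0.69)/(0.41*j^2 + 3.45*j + 0.61)^2 + (4.92*j^2 + 0.32*j + 2.76)/(0.41*j^2 + 3.45*j + 0.61) = (0.6724*j^4 + 11.316*j^3 + 2.4216*j^2 - 0.3706*j - 0.6969)/(0.1681*j^4 + 2.829*j^3 + 12.4027*j^2 + 4.209*j + 0.3721)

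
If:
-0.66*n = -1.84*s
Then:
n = 2.78787878787879*s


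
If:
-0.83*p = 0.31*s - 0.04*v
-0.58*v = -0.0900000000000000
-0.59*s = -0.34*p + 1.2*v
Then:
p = 0.10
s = -0.26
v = 0.16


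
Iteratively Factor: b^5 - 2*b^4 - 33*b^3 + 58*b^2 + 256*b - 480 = (b + 4)*(b^4 - 6*b^3 - 9*b^2 + 94*b - 120) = (b - 2)*(b + 4)*(b^3 - 4*b^2 - 17*b + 60) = (b - 2)*(b + 4)^2*(b^2 - 8*b + 15) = (b - 3)*(b - 2)*(b + 4)^2*(b - 5)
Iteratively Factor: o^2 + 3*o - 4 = (o + 4)*(o - 1)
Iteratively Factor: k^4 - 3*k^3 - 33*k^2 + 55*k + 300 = (k - 5)*(k^3 + 2*k^2 - 23*k - 60) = (k - 5)*(k + 3)*(k^2 - k - 20) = (k - 5)^2*(k + 3)*(k + 4)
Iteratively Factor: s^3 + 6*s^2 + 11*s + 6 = (s + 3)*(s^2 + 3*s + 2) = (s + 1)*(s + 3)*(s + 2)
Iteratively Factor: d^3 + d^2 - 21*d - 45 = (d + 3)*(d^2 - 2*d - 15) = (d - 5)*(d + 3)*(d + 3)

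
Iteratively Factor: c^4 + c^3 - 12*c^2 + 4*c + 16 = (c - 2)*(c^3 + 3*c^2 - 6*c - 8) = (c - 2)*(c + 1)*(c^2 + 2*c - 8) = (c - 2)*(c + 1)*(c + 4)*(c - 2)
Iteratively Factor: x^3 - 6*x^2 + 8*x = (x)*(x^2 - 6*x + 8) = x*(x - 4)*(x - 2)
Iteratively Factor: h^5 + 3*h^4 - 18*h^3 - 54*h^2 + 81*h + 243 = (h - 3)*(h^4 + 6*h^3 - 54*h - 81) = (h - 3)*(h + 3)*(h^3 + 3*h^2 - 9*h - 27) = (h - 3)*(h + 3)^2*(h^2 - 9) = (h - 3)^2*(h + 3)^2*(h + 3)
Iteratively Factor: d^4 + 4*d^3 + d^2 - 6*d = (d + 3)*(d^3 + d^2 - 2*d) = d*(d + 3)*(d^2 + d - 2) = d*(d + 2)*(d + 3)*(d - 1)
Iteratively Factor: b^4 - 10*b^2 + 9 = (b - 1)*(b^3 + b^2 - 9*b - 9) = (b - 1)*(b + 3)*(b^2 - 2*b - 3) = (b - 3)*(b - 1)*(b + 3)*(b + 1)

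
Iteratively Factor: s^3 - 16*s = (s + 4)*(s^2 - 4*s) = s*(s + 4)*(s - 4)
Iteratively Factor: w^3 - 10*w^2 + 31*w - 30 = (w - 2)*(w^2 - 8*w + 15) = (w - 3)*(w - 2)*(w - 5)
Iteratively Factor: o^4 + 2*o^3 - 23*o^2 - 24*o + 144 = (o - 3)*(o^3 + 5*o^2 - 8*o - 48) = (o - 3)*(o + 4)*(o^2 + o - 12) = (o - 3)^2*(o + 4)*(o + 4)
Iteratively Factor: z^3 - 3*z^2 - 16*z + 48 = (z - 4)*(z^2 + z - 12) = (z - 4)*(z + 4)*(z - 3)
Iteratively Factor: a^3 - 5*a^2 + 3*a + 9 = (a + 1)*(a^2 - 6*a + 9) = (a - 3)*(a + 1)*(a - 3)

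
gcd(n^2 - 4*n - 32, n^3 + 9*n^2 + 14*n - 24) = n + 4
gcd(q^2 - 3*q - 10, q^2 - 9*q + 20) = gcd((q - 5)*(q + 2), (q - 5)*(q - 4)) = q - 5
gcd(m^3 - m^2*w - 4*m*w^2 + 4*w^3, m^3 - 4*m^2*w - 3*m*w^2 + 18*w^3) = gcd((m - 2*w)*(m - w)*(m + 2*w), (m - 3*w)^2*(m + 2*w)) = m + 2*w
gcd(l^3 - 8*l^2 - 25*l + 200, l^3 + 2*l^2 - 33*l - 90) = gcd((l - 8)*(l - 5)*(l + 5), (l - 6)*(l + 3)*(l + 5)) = l + 5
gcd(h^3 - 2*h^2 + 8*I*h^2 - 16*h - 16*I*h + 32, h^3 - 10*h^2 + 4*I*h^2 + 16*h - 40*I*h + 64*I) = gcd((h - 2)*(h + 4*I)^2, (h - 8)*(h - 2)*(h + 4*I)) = h^2 + h*(-2 + 4*I) - 8*I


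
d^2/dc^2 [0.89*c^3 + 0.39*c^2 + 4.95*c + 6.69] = 5.34*c + 0.78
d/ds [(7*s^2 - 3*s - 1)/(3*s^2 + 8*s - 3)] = (65*s^2 - 36*s + 17)/(9*s^4 + 48*s^3 + 46*s^2 - 48*s + 9)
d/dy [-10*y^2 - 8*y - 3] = -20*y - 8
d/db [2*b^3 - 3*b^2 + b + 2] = 6*b^2 - 6*b + 1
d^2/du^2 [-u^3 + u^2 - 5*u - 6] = 2 - 6*u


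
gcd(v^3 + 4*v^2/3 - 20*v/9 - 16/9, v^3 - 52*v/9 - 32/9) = v^2 + 8*v/3 + 4/3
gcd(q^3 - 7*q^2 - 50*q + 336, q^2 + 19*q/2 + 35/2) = q + 7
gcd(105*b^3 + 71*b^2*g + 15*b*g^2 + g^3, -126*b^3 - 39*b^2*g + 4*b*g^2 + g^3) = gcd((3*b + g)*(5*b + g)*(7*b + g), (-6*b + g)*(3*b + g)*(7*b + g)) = 21*b^2 + 10*b*g + g^2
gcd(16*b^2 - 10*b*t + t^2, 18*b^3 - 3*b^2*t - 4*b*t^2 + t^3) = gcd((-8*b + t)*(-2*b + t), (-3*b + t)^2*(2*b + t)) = 1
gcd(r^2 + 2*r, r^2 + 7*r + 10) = r + 2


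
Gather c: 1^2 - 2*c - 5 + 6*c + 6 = 4*c + 2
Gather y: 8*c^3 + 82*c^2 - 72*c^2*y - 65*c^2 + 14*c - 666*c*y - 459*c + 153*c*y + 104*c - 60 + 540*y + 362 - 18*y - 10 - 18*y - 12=8*c^3 + 17*c^2 - 341*c + y*(-72*c^2 - 513*c + 504) + 280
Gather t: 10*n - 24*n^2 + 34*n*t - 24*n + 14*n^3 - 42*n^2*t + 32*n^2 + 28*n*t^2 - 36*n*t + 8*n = 14*n^3 + 8*n^2 + 28*n*t^2 - 6*n + t*(-42*n^2 - 2*n)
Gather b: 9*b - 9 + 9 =9*b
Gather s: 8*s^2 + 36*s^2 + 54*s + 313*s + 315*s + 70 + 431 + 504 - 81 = 44*s^2 + 682*s + 924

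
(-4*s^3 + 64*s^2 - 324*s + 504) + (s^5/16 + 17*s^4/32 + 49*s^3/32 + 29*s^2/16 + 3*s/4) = s^5/16 + 17*s^4/32 - 79*s^3/32 + 1053*s^2/16 - 1293*s/4 + 504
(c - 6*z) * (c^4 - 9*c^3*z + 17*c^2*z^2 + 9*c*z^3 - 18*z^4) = c^5 - 15*c^4*z + 71*c^3*z^2 - 93*c^2*z^3 - 72*c*z^4 + 108*z^5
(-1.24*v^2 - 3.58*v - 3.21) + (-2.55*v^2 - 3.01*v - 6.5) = -3.79*v^2 - 6.59*v - 9.71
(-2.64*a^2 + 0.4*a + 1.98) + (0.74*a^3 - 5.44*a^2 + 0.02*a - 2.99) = 0.74*a^3 - 8.08*a^2 + 0.42*a - 1.01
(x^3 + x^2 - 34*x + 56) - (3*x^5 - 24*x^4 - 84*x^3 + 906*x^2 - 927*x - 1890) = -3*x^5 + 24*x^4 + 85*x^3 - 905*x^2 + 893*x + 1946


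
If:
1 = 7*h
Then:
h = 1/7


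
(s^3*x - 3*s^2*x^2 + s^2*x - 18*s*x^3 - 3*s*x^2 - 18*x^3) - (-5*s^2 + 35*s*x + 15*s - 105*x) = s^3*x - 3*s^2*x^2 + s^2*x + 5*s^2 - 18*s*x^3 - 3*s*x^2 - 35*s*x - 15*s - 18*x^3 + 105*x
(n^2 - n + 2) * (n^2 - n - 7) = n^4 - 2*n^3 - 4*n^2 + 5*n - 14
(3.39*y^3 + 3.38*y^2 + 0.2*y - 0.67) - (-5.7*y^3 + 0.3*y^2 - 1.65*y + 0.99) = 9.09*y^3 + 3.08*y^2 + 1.85*y - 1.66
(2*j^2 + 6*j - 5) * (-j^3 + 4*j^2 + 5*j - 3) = -2*j^5 + 2*j^4 + 39*j^3 + 4*j^2 - 43*j + 15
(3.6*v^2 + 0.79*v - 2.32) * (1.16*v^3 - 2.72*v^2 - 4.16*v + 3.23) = 4.176*v^5 - 8.8756*v^4 - 19.816*v^3 + 14.652*v^2 + 12.2029*v - 7.4936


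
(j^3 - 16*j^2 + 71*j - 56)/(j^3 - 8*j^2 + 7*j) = (j - 8)/j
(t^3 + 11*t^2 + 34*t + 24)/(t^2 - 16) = (t^2 + 7*t + 6)/(t - 4)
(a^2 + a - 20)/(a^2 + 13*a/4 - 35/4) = 4*(a - 4)/(4*a - 7)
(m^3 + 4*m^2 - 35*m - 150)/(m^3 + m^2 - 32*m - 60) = (m + 5)/(m + 2)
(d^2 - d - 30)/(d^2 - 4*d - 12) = (d + 5)/(d + 2)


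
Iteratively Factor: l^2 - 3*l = (l - 3)*(l)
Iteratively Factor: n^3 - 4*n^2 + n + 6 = (n - 2)*(n^2 - 2*n - 3) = (n - 3)*(n - 2)*(n + 1)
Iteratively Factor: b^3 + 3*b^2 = (b)*(b^2 + 3*b) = b^2*(b + 3)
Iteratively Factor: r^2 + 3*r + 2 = (r + 2)*(r + 1)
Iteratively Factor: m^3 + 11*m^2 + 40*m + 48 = (m + 4)*(m^2 + 7*m + 12) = (m + 4)^2*(m + 3)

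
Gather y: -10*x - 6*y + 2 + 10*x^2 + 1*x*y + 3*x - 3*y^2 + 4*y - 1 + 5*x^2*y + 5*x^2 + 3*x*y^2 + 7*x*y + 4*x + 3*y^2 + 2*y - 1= 15*x^2 + 3*x*y^2 - 3*x + y*(5*x^2 + 8*x)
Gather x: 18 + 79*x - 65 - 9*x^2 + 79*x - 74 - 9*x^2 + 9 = -18*x^2 + 158*x - 112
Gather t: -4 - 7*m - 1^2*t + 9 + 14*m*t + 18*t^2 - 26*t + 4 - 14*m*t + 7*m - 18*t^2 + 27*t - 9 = 0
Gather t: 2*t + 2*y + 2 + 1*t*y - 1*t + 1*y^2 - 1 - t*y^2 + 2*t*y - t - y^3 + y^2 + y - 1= t*(-y^2 + 3*y) - y^3 + 2*y^2 + 3*y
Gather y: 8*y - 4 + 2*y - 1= 10*y - 5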